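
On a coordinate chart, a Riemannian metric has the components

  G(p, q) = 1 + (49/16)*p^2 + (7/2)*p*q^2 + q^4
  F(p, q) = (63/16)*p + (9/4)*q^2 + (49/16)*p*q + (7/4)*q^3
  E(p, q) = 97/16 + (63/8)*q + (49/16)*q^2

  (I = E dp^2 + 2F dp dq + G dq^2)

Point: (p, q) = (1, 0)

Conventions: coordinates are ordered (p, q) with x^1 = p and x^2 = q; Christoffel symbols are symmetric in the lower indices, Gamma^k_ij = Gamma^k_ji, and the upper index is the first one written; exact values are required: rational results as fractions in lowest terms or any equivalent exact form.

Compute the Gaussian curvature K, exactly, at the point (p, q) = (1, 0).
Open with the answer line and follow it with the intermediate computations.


Answer: K = -196/5329

E = 97/16, F = 63/16, G = 65/16, EG - F^2 = 73/8 at the point
E_p = 0, E_q = 63/8, F_p = 63/16, F_q = 49/16, G_p = 49/8, G_q = 0
E_qq = 49/8, F_pq = 49/16, G_pp = 49/8
Evaluate Brioschi's two determinant matrices M1, M2 and divide by (EG - F^2)^2.
M1 = [[-E_qq/2 + F_pq - G_pp/2, E_p/2, F_p - E_q/2], [F_q - G_p/2, E, F], [G_q/2, F, G]] = [[-49/16, 0, 0], [0, 97/16, 63/16], [0, 63/16, 65/16]]; det M1 = -3577/128
M2 = [[0, E_q/2, G_p/2], [E_q/2, E, F], [G_p/2, F, G]] = [[0, 63/16, 49/16], [63/16, 97/16, 63/16], [49/16, 63/16, 65/16]]; det M2 = -3185/128
det M1 - det M2 = -49/16; K = -49/16 / (73/8)^2 = -196/5329


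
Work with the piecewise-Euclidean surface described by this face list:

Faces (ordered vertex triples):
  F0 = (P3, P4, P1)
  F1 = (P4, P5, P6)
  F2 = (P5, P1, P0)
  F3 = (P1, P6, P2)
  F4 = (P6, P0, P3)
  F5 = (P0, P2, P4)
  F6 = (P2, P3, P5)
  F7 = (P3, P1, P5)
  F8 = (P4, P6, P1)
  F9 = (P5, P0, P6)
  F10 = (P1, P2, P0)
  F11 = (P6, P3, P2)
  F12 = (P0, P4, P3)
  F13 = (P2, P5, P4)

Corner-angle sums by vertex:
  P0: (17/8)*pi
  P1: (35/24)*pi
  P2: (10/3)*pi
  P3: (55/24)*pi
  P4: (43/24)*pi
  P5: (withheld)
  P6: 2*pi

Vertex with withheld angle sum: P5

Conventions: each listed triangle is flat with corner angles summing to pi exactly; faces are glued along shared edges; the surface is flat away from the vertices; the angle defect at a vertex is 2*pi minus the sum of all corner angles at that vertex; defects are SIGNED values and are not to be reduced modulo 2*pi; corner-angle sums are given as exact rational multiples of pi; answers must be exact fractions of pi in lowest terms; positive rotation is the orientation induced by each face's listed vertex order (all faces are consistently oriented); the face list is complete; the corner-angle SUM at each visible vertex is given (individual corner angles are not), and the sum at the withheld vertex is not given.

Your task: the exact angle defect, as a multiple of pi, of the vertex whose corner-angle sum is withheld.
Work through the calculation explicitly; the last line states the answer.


V = 7, E = 21, F = 14; chi = V - E + F = 0
Gauss-Bonnet: total defect = 2*pi*chi = 0; visible defects sum to -pi

Answer: defect(P5) = pi


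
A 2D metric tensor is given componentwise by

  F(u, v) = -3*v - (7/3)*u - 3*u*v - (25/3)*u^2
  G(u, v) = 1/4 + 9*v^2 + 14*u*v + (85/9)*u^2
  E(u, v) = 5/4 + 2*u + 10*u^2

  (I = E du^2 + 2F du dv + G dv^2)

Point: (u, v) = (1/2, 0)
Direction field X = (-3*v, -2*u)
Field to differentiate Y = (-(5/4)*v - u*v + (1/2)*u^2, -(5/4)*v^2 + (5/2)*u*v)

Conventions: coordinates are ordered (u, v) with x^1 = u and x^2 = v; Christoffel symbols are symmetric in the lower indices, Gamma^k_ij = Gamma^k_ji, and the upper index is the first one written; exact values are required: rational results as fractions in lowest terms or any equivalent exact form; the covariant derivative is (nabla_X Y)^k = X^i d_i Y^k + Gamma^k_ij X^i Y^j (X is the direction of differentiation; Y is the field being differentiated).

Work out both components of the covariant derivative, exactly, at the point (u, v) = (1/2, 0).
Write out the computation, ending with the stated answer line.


E = 19/4, F = -13/4, G = 47/18 at the point
E_u = 12, E_v = 0, F_u = -32/3, F_v = -9/2, G_u = 85/9, G_v = 7
EG - F^2 = 265/144;  g^inv = (144/265) * [[47/18, 13/4], [13/4, 19/4]]
first-kind symbols [ij,l] = (1/2)(d_i g_jl + d_j g_il - d_l g_ij): [uu,u] = E_u/2 = 6, [uu,v] = F_u - E_v/2 = -32/3, [uv,u] = E_v/2 = 0, [uv,v] = G_u/2 = 85/18, [vv,u] = F_v - G_u/2 = -83/9, [vv,v] = G_v/2 = 7/2
Gamma^u_ij = (G*[ij,u] - F*[ij,v])/(EG - F^2), Gamma^v_ij = (E*[ij,v] - F*[ij,u])/(EG - F^2)
Gamma_uuu = -2736/265, Gamma_uuv = 442/53, Gamma_uvv = -16466/2385, Gamma_vuu = -4488/265, Gamma_vuv = 646/53, Gamma_vvv = -1922/265
X = (0, -1), Y = (1/8, 0) at the point

Answer: (nabla_X Y)^u = 75/106, (nabla_X Y)^v = -147/53


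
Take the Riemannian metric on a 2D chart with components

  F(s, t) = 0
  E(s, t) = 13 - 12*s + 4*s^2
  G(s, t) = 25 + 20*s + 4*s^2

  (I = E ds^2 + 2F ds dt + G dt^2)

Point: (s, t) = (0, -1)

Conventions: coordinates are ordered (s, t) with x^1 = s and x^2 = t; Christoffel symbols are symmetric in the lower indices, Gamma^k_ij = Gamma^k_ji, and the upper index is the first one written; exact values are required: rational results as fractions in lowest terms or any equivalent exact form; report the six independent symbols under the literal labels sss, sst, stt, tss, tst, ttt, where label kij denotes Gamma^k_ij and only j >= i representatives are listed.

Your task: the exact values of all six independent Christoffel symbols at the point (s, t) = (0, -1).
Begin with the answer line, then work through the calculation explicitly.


Answer: Gamma_sss = -6/13, Gamma_sst = 0, Gamma_stt = -10/13, Gamma_tss = 0, Gamma_tst = 2/5, Gamma_ttt = 0

E = 13, F = 0, G = 25 at the point
E_s = -12, E_t = 0, F_s = 0, F_t = 0, G_s = 20, G_t = 0
EG - F^2 = 325;  g^inv = (1/325) * [[25, 0], [0, 13]]
first-kind symbols [ij,l] = (1/2)(d_i g_jl + d_j g_il - d_l g_ij): [ss,s] = E_s/2 = -6, [ss,t] = F_s - E_t/2 = 0, [st,s] = E_t/2 = 0, [st,t] = G_s/2 = 10, [tt,s] = F_t - G_s/2 = -10, [tt,t] = G_t/2 = 0
Gamma^s_ij = (G*[ij,s] - F*[ij,t])/(EG - F^2), Gamma^t_ij = (E*[ij,t] - F*[ij,s])/(EG - F^2)


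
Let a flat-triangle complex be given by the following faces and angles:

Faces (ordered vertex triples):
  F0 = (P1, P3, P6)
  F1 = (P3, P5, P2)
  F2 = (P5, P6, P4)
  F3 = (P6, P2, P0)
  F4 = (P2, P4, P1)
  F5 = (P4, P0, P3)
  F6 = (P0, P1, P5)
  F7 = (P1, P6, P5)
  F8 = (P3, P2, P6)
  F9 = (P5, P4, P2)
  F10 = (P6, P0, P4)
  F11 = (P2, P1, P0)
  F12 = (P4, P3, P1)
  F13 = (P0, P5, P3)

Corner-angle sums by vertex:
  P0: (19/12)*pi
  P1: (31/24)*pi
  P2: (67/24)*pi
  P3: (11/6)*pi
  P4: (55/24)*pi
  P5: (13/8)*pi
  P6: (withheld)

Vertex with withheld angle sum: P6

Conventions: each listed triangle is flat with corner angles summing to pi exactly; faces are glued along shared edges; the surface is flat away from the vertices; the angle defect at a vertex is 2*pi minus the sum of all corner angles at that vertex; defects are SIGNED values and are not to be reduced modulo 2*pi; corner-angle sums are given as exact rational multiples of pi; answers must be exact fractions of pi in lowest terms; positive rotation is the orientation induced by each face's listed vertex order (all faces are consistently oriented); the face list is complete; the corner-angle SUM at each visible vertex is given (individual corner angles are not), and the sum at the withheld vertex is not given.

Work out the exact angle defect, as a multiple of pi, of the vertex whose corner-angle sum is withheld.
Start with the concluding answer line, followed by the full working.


Answer: defect(P6) = (-7/12)*pi

V = 7, E = 21, F = 14; chi = V - E + F = 0
Gauss-Bonnet: total defect = 2*pi*chi = 0; visible defects sum to (7/12)*pi


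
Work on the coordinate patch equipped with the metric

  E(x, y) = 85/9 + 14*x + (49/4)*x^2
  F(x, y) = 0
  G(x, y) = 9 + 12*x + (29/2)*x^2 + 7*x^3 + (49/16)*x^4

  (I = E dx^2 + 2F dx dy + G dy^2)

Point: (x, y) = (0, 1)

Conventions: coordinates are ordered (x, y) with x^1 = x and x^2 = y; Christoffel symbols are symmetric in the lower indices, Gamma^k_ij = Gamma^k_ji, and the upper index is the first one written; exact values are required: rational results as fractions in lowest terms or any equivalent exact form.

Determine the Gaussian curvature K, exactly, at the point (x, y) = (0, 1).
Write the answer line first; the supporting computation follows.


Answer: K = -1029/14450

E = 85/9, F = 0, G = 9, EG - F^2 = 85 at the point
E_x = 14, E_y = 0, F_x = 0, F_y = 0, G_x = 12, G_y = 0
E_yy = 0, F_xy = 0, G_xx = 29
By Brioschi, K is (det M1 - det M2) divided by (EG - F^2) squared.
M1 = [[-E_yy/2 + F_xy - G_xx/2, E_x/2, F_x - E_y/2], [F_y - G_x/2, E, F], [G_y/2, F, G]] = [[-29/2, 7, 0], [-6, 85/9, 0], [0, 0, 9]]; det M1 = -1709/2
M2 = [[0, E_y/2, G_x/2], [E_y/2, E, F], [G_x/2, F, G]] = [[0, 0, 6], [0, 85/9, 0], [6, 0, 9]]; det M2 = -340
det M1 - det M2 = -1029/2; K = -1029/2 / (85)^2 = -1029/14450


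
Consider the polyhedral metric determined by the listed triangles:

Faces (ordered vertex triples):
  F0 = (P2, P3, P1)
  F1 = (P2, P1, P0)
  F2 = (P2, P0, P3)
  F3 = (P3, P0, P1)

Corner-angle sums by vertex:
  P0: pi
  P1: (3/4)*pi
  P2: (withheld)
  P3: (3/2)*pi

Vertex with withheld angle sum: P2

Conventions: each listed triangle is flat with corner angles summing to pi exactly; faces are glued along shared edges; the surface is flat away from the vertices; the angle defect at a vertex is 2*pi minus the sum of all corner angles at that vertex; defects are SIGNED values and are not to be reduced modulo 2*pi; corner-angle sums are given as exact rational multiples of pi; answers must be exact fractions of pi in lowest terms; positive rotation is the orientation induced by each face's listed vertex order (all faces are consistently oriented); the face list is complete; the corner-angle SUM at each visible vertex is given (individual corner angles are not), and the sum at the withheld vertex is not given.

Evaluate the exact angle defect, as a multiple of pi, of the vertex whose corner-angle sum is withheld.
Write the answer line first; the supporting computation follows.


Answer: defect(P2) = (5/4)*pi

V = 4, E = 6, F = 4; chi = V - E + F = 2
Gauss-Bonnet: total defect = 2*pi*chi = 4*pi; visible defects sum to (11/4)*pi


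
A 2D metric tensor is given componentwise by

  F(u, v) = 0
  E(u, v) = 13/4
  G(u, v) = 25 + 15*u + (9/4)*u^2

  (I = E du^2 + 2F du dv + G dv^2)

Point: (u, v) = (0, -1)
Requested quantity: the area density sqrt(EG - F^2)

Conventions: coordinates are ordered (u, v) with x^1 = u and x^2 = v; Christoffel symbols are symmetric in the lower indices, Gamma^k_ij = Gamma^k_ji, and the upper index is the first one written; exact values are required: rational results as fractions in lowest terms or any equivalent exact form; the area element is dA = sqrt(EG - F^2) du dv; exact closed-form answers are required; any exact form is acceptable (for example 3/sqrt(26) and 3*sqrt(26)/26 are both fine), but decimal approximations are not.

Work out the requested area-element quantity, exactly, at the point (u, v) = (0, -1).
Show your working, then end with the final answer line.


E = 13/4, F = 0, G = 25; EG - F^2 = 325/4

Answer: sqrt(EG - F^2) = 5*sqrt(13)/2


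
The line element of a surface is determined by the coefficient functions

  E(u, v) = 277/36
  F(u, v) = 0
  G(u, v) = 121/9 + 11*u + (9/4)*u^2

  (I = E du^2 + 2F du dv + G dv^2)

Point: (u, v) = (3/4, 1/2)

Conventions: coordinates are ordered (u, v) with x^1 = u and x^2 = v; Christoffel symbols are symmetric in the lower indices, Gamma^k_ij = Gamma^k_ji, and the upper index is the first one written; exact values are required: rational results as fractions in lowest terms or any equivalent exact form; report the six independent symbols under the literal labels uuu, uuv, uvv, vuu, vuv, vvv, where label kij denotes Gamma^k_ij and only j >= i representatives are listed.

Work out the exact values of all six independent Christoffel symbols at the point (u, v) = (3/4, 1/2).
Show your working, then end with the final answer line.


E = 277/36, F = 0, G = 13225/576 at the point
E_u = 0, E_v = 0, F_u = 0, F_v = 0, G_u = 115/8, G_v = 0
EG - F^2 = 3663325/20736;  g^inv = (20736/3663325) * [[13225/576, 0], [0, 277/36]]
first-kind symbols [ij,l] = (1/2)(d_i g_jl + d_j g_il - d_l g_ij): [uu,u] = E_u/2 = 0, [uu,v] = F_u - E_v/2 = 0, [uv,u] = E_v/2 = 0, [uv,v] = G_u/2 = 115/16, [vv,u] = F_v - G_u/2 = -115/16, [vv,v] = G_v/2 = 0
Gamma^u_ij = (G*[ij,u] - F*[ij,v])/(EG - F^2), Gamma^v_ij = (E*[ij,v] - F*[ij,u])/(EG - F^2)

Answer: Gamma_uuu = 0, Gamma_uuv = 0, Gamma_uvv = -1035/1108, Gamma_vuu = 0, Gamma_vuv = 36/115, Gamma_vvv = 0


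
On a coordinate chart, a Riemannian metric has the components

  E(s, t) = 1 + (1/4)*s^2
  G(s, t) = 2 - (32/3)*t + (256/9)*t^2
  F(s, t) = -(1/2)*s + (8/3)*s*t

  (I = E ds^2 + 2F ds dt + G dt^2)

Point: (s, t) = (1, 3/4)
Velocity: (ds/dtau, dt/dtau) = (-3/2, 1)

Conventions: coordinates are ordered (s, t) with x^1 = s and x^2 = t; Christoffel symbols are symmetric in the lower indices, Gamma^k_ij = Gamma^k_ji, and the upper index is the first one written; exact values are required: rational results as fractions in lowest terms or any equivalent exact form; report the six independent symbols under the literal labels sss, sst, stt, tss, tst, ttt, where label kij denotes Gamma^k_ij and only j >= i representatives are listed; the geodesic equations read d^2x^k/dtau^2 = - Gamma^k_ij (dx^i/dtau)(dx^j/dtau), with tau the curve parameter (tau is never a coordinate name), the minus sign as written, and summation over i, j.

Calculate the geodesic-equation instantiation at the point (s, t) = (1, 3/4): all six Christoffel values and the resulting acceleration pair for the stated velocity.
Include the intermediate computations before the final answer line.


E = 5/4, F = 3/2, G = 10 at the point
E_s = 1/2, E_t = 0, F_s = 3/2, F_t = 8/3, G_s = 0, G_t = 32
EG - F^2 = 41/4;  g^inv = (4/41) * [[10, -3/2], [-3/2, 5/4]]
first-kind symbols [ij,l] = (1/2)(d_i g_jl + d_j g_il - d_l g_ij): [ss,s] = E_s/2 = 1/4, [ss,t] = F_s - E_t/2 = 3/2, [st,s] = E_t/2 = 0, [st,t] = G_s/2 = 0, [tt,s] = F_t - G_s/2 = 8/3, [tt,t] = G_t/2 = 16
Gamma^s_ij = (G*[ij,s] - F*[ij,t])/(EG - F^2), Gamma^t_ij = (E*[ij,t] - F*[ij,s])/(EG - F^2)
Gamma_sss = 1/41, Gamma_sst = 0, Gamma_stt = 32/123, Gamma_tss = 6/41, Gamma_tst = 0, Gamma_ttt = 64/41
d^2s/dtau^2 = -(Gamma_sss*(-3/2)^2 + 2*Gamma_sst*(-3/2)*(1) + Gamma_stt*(1)^2) = -155/492
d^2t/dtau^2 = -(Gamma_tss*(-3/2)^2 + 2*Gamma_tst*(-3/2)*(1) + Gamma_ttt*(1)^2) = -155/82

Answer: Gamma_sss = 1/41, Gamma_sst = 0, Gamma_stt = 32/123, Gamma_tss = 6/41, Gamma_tst = 0, Gamma_ttt = 64/41; accelerations (d^2s/dtau^2, d^2t/dtau^2) = (-155/492, -155/82)


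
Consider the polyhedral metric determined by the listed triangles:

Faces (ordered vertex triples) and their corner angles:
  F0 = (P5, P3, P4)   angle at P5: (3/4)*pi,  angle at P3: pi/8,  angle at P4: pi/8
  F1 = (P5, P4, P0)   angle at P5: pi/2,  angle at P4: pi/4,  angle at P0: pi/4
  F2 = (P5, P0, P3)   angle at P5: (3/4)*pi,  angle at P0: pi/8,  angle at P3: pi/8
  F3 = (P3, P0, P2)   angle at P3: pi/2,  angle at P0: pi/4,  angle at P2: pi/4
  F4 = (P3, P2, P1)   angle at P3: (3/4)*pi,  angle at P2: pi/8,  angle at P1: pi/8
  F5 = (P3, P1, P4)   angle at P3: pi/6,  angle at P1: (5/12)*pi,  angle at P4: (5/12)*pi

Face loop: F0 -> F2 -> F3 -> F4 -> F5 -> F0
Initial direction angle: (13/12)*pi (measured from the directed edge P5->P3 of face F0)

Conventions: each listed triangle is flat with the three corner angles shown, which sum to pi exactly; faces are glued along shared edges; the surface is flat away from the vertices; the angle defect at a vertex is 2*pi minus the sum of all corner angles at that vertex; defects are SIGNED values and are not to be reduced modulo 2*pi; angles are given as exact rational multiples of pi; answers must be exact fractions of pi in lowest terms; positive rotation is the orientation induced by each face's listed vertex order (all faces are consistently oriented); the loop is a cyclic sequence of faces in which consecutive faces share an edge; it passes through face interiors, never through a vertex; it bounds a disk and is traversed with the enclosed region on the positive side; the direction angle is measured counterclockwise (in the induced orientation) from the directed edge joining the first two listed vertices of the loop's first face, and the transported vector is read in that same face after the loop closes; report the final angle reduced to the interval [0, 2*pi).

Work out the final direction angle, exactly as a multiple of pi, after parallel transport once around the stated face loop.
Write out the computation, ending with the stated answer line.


enclosed vertex P3: corner angles sum to (5/3)*pi, defect = 2*pi - (5/3)*pi = pi/3
summing the enclosed defects onto the initial angle, mod 2*pi in the induced orientation:
final angle = (13/12)*pi + pi/3 = (17/12)*pi (mod 2*pi)

Answer: final direction angle = (17/12)*pi


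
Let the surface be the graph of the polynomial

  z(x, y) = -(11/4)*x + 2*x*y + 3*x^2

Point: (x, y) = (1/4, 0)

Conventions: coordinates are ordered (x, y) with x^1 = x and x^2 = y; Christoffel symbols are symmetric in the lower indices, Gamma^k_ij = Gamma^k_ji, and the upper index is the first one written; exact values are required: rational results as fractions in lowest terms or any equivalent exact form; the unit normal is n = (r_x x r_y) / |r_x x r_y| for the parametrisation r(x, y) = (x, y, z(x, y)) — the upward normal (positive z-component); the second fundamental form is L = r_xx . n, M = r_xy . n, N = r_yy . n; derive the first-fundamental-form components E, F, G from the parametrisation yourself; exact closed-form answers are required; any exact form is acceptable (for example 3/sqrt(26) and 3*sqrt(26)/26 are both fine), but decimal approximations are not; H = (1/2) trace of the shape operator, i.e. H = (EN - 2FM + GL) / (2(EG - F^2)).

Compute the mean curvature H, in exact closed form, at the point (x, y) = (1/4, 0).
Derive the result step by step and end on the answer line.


z_x = -5/4, z_y = 1/2, z_xx = 6, z_xy = 2, z_yy = 0
E = 41/16, F = -5/8, G = 5/4; answer radicand W^2 = 45/16
unnormalised second-form numerators: l = 6, m = 2, n = 0; L = l/sqrt(45/16), and similarly M = m/sqrt(W^2), N = n/sqrt(W^2)
H = (E*n - 2*F*m + G*l) / (2*(EG - F^2)*sqrt(W^2)); E*n - 2*F*m + G*l = 10, EG - F^2 = 45/16, so H = (16/9)/sqrt(45/16)

Answer: H = 64*sqrt(5)/135


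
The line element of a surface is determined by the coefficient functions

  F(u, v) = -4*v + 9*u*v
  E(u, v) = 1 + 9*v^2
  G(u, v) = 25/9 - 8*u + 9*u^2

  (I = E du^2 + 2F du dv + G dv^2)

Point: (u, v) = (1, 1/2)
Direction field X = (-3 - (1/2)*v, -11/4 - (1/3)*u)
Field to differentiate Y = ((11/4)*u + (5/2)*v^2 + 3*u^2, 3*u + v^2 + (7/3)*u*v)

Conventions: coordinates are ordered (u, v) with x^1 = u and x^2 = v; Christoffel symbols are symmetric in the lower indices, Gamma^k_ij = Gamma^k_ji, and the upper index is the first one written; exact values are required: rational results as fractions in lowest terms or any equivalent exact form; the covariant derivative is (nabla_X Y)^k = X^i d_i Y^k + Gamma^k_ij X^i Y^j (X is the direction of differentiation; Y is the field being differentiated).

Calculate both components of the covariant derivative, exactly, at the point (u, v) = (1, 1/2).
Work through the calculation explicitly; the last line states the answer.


E = 13/4, F = 5/2, G = 34/9 at the point
E_u = 0, E_v = 9, F_u = 9/2, F_v = 5, G_u = 10, G_v = 0
EG - F^2 = 217/36;  g^inv = (36/217) * [[34/9, -5/2], [-5/2, 13/4]]
first-kind symbols [ij,l] = (1/2)(d_i g_jl + d_j g_il - d_l g_ij): [uu,u] = E_u/2 = 0, [uu,v] = F_u - E_v/2 = 0, [uv,u] = E_v/2 = 9/2, [uv,v] = G_u/2 = 5, [vv,u] = F_v - G_u/2 = 0, [vv,v] = G_v/2 = 0
Gamma^u_ij = (G*[ij,u] - F*[ij,v])/(EG - F^2), Gamma^v_ij = (E*[ij,v] - F*[ij,u])/(EG - F^2)
Gamma_uuu = 0, Gamma_uuv = 162/217, Gamma_uvv = 0, Gamma_vuu = 0, Gamma_vuv = 180/217, Gamma_vvv = 0
X = (-13/4, -37/12), Y = (51/8, 53/12) at the point

Answer: (nabla_X Y)^u = -40060/651, (nabla_X Y)^v = -406465/7812


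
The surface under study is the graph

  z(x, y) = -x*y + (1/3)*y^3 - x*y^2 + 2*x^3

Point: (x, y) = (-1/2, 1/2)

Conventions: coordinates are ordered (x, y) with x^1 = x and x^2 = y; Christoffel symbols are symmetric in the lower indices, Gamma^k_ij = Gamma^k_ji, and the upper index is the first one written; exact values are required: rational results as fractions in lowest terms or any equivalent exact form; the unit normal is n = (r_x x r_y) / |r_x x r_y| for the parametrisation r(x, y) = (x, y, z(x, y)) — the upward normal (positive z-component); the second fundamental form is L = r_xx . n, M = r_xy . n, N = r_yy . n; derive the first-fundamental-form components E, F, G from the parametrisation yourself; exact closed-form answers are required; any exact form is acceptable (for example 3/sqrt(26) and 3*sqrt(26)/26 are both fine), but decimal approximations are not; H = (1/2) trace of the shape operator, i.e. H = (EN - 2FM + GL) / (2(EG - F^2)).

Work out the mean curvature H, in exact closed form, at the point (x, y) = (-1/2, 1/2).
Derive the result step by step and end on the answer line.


z_x = 3/4, z_y = 5/4, z_xx = -6, z_xy = -2, z_yy = 2
E = 25/16, F = 15/16, G = 41/16; answer radicand W^2 = 25/8
unnormalised second-form numerators: l = -6, m = -2, n = 2; L = l/sqrt(25/8), and similarly M = m/sqrt(W^2), N = n/sqrt(W^2)
H = (E*n - 2*F*m + G*l) / (2*(EG - F^2)*sqrt(W^2)); E*n - 2*F*m + G*l = -17/2, EG - F^2 = 25/8, so H = (-34/25)/sqrt(25/8)

Answer: H = -68*sqrt(2)/125


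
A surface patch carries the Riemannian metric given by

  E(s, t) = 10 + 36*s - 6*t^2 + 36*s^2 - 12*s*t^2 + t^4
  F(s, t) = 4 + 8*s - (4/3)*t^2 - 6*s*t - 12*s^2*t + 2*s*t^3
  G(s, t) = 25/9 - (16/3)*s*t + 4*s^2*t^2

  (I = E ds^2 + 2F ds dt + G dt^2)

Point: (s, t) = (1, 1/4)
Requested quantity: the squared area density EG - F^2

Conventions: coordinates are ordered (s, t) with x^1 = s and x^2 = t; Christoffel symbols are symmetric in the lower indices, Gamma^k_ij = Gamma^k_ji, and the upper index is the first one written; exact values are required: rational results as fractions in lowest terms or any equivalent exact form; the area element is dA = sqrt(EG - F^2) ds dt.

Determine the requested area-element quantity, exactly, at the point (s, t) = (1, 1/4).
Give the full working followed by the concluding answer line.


E = 20705/256, F = 715/96, G = 61/36; EG - F^2 = 187945/2304

Answer: EG - F^2 = 187945/2304


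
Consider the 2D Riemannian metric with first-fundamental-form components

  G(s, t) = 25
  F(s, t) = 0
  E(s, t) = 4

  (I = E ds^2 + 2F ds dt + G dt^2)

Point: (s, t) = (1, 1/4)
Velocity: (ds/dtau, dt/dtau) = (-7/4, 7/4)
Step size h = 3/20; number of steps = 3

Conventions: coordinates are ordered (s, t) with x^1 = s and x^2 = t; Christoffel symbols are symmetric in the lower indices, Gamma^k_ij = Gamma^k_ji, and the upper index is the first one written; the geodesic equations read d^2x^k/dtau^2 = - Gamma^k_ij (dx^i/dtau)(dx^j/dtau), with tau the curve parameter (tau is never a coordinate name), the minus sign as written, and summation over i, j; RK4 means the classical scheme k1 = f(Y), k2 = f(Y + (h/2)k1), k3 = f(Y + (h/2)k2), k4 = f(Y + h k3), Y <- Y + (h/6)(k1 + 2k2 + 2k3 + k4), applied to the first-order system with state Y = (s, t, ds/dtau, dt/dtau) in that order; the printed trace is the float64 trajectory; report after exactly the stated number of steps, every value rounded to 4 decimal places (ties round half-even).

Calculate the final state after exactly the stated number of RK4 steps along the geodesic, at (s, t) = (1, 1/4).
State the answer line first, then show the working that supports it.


Answer: s = 0.2125, t = 1.0375, ds/dtau = -1.7500, dt/dtau = 1.7500

f(Y) = (ds/dtau, dt/dtau, -Gamma^s_ij Y'^i Y'^j, -Gamma^t_ij Y'^i Y'^j) with the Gammas evaluated at the stage position; h = 0.150000; intermediate values shown to 6 dp
step 0: s = 1.0000, t = 0.2500, ds/dtau = -1.7500, dt/dtau = 1.7500
step 1:
  k1: at (s, t) = (1.000000, 0.250000), (ds/dtau, dt/dtau) = (-1.750000, 1.750000); Gamma_sss = 0.000000, Gamma_sst = 0.000000, Gamma_stt = 0.000000, Gamma_tss = 0.000000, Gamma_tst = 0.000000, Gamma_ttt = 0.000000; k1 = (-1.750000, 1.750000, 0.000000, 0.000000)
  k2: at (s, t) = (0.868750, 0.381250), (ds/dtau, dt/dtau) = (-1.750000, 1.750000); Gamma_sss = 0.000000, Gamma_sst = 0.000000, Gamma_stt = 0.000000, Gamma_tss = 0.000000, Gamma_tst = 0.000000, Gamma_ttt = 0.000000; k2 = (-1.750000, 1.750000, 0.000000, 0.000000)
  k3: at (s, t) = (0.868750, 0.381250), (ds/dtau, dt/dtau) = (-1.750000, 1.750000); Gamma_sss = 0.000000, Gamma_sst = 0.000000, Gamma_stt = 0.000000, Gamma_tss = 0.000000, Gamma_tst = 0.000000, Gamma_ttt = 0.000000; k3 = (-1.750000, 1.750000, 0.000000, 0.000000)
  k4: at (s, t) = (0.737500, 0.512500), (ds/dtau, dt/dtau) = (-1.750000, 1.750000); Gamma_sss = 0.000000, Gamma_sst = 0.000000, Gamma_stt = 0.000000, Gamma_tss = 0.000000, Gamma_tst = 0.000000, Gamma_ttt = 0.000000; k4 = (-1.750000, 1.750000, 0.000000, 0.000000)
  Y <- Y + (h/6)(k1 + 2k2 + 2k3 + k4): s = 0.7375, t = 0.5125, ds/dtau = -1.7500, dt/dtau = 1.7500
step 2:
  k1: at (s, t) = (0.737500, 0.512500), (ds/dtau, dt/dtau) = (-1.750000, 1.750000); Gamma_sss = 0.000000, Gamma_sst = 0.000000, Gamma_stt = 0.000000, Gamma_tss = 0.000000, Gamma_tst = 0.000000, Gamma_ttt = 0.000000; k1 = (-1.750000, 1.750000, 0.000000, 0.000000)
  k2: at (s, t) = (0.606250, 0.643750), (ds/dtau, dt/dtau) = (-1.750000, 1.750000); Gamma_sss = 0.000000, Gamma_sst = 0.000000, Gamma_stt = 0.000000, Gamma_tss = 0.000000, Gamma_tst = 0.000000, Gamma_ttt = 0.000000; k2 = (-1.750000, 1.750000, 0.000000, 0.000000)
  k3: at (s, t) = (0.606250, 0.643750), (ds/dtau, dt/dtau) = (-1.750000, 1.750000); Gamma_sss = 0.000000, Gamma_sst = 0.000000, Gamma_stt = 0.000000, Gamma_tss = 0.000000, Gamma_tst = 0.000000, Gamma_ttt = 0.000000; k3 = (-1.750000, 1.750000, 0.000000, 0.000000)
  k4: at (s, t) = (0.475000, 0.775000), (ds/dtau, dt/dtau) = (-1.750000, 1.750000); Gamma_sss = 0.000000, Gamma_sst = 0.000000, Gamma_stt = 0.000000, Gamma_tss = 0.000000, Gamma_tst = 0.000000, Gamma_ttt = 0.000000; k4 = (-1.750000, 1.750000, 0.000000, 0.000000)
  Y <- Y + (h/6)(k1 + 2k2 + 2k3 + k4): s = 0.4750, t = 0.7750, ds/dtau = -1.7500, dt/dtau = 1.7500
step 3:
  k1: at (s, t) = (0.475000, 0.775000), (ds/dtau, dt/dtau) = (-1.750000, 1.750000); Gamma_sss = 0.000000, Gamma_sst = 0.000000, Gamma_stt = 0.000000, Gamma_tss = 0.000000, Gamma_tst = 0.000000, Gamma_ttt = 0.000000; k1 = (-1.750000, 1.750000, 0.000000, 0.000000)
  k2: at (s, t) = (0.343750, 0.906250), (ds/dtau, dt/dtau) = (-1.750000, 1.750000); Gamma_sss = 0.000000, Gamma_sst = 0.000000, Gamma_stt = 0.000000, Gamma_tss = 0.000000, Gamma_tst = 0.000000, Gamma_ttt = 0.000000; k2 = (-1.750000, 1.750000, 0.000000, 0.000000)
  k3: at (s, t) = (0.343750, 0.906250), (ds/dtau, dt/dtau) = (-1.750000, 1.750000); Gamma_sss = 0.000000, Gamma_sst = 0.000000, Gamma_stt = 0.000000, Gamma_tss = 0.000000, Gamma_tst = 0.000000, Gamma_ttt = 0.000000; k3 = (-1.750000, 1.750000, 0.000000, 0.000000)
  k4: at (s, t) = (0.212500, 1.037500), (ds/dtau, dt/dtau) = (-1.750000, 1.750000); Gamma_sss = 0.000000, Gamma_sst = 0.000000, Gamma_stt = 0.000000, Gamma_tss = 0.000000, Gamma_tst = 0.000000, Gamma_ttt = 0.000000; k4 = (-1.750000, 1.750000, 0.000000, 0.000000)
  Y <- Y + (h/6)(k1 + 2k2 + 2k3 + k4): s = 0.2125, t = 1.0375, ds/dtau = -1.7500, dt/dtau = 1.7500


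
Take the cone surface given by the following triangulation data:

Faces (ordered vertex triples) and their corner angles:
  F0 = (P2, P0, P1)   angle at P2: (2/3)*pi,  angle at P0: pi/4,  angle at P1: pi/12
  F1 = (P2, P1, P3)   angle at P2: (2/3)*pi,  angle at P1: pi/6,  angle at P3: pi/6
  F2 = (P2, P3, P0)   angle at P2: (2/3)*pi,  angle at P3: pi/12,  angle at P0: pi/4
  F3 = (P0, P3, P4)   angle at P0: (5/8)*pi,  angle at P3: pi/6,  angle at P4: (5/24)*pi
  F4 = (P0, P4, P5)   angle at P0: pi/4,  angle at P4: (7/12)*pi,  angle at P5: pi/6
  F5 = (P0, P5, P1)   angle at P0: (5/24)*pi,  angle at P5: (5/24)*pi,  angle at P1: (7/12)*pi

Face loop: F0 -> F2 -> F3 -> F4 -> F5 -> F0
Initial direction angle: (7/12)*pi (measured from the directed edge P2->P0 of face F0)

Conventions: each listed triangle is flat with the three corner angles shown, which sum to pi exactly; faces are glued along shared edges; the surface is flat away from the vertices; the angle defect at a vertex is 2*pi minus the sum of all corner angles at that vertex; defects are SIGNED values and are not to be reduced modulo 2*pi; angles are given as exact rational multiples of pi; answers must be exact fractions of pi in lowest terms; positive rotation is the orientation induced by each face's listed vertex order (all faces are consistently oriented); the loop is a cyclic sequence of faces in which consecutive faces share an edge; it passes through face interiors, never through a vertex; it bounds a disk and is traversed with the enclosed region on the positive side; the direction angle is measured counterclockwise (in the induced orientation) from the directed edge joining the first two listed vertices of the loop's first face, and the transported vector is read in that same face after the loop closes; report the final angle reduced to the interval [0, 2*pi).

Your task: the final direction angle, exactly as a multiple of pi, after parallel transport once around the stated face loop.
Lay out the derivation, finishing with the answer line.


enclosed vertex P0: corner angles sum to (19/12)*pi, defect = 2*pi - (19/12)*pi = (5/12)*pi
by Gauss-Bonnet the loop rotates the vector by the enclosed defect sum (positive orientation, mod 2*pi)
final angle = (7/12)*pi + (5/12)*pi = pi (mod 2*pi)

Answer: final direction angle = pi


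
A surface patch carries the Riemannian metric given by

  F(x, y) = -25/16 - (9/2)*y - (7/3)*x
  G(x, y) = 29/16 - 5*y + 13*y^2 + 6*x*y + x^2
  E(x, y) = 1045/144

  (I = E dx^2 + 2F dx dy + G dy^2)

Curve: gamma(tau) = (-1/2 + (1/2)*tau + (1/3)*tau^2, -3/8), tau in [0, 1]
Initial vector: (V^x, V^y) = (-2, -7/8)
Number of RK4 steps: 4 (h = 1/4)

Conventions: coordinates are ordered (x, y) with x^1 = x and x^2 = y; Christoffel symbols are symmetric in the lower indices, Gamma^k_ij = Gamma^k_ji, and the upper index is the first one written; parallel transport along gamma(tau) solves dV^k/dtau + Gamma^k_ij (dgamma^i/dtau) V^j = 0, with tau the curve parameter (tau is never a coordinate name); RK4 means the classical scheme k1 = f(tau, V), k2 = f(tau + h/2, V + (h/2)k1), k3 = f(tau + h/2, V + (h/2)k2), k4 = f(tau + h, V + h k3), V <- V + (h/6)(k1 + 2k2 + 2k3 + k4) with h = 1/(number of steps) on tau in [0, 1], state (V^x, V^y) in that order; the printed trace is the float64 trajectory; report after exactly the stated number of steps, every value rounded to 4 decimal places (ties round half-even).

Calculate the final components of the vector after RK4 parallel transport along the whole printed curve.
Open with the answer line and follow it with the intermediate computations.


Answer: V^x = -1.9667, V^y = -1.7715

gamma'(tau) = (1/2 + (2/3)*tau, 0); f(tau, V)^k = -Gamma^k_ij(gamma(tau)) gamma'^i(tau) V^j; h = 1/4; intermediate values shown to 6 dp
curve data and Christoffel symbols at the stage parameters:
  tau = 0.000000: gamma = (-0.500000, -0.375000), gamma' = (0.500000, 0.000000); Gamma_xxx = 0.062352, Gamma_xxy = 0.043424, Gamma_xyy = -0.172685, Gamma_yxx = -0.350312, Gamma_yxy = -0.243968, Gamma_yyy = -1.255612
  tau = 0.125000: gamma = (-0.432292, -0.375000), gamma' = (0.583333, 0.000000); Gamma_xxx = 0.056096, Gamma_xxy = 0.037439, Gamma_xyy = -0.208073, Gamma_yxx = -0.359082, Gamma_yxy = -0.239655, Gamma_yyy = -1.263788
  tau = 0.250000: gamma = (-0.354167, -0.375000), gamma' = (0.666667, 0.000000); Gamma_xxx = 0.048454, Gamma_xxy = 0.030716, Gamma_xyy = -0.249278, Gamma_yxx = -0.369596, Gamma_yxy = -0.234297, Gamma_yyy = -1.273753
  tau = 0.375000: gamma = (-0.265625, -0.375000), gamma' = (0.750000, 0.000000); Gamma_xxx = 0.039210, Gamma_xxy = 0.023369, Gamma_xyy = -0.296508, Gamma_yxx = -0.382050, Gamma_yxy = -0.227695, Gamma_yyy = -1.285777
  tau = 0.500000: gamma = (-0.166667, -0.375000), gamma' = (0.833333, 0.000000); Gamma_xxx = 0.028091, Gamma_xxy = 0.015550, Gamma_xyy = -0.350034, Gamma_yxx = -0.396690, Gamma_yxy = -0.219596, Gamma_yyy = -1.300202
  tau = 0.625000: gamma = (-0.057292, -0.375000), gamma' = (0.916667, 0.000000); Gamma_xxx = 0.014751, Gamma_xxy = 0.007474, Gamma_xyy = -0.410215, Gamma_yxx = -0.413815, Gamma_yxy = -0.209679, Gamma_yyy = -1.317459
  tau = 0.750000: gamma = (0.062500, -0.375000), gamma' = (1.000000, 0.000000); Gamma_xxx = -0.001245, Gamma_xxy = -0.000567, Gamma_xyy = -0.477526, Gamma_yxx = -0.433798, Gamma_yxy = -0.197533, Gamma_yyy = -1.338088
  tau = 0.875000: gamma = (0.192708, -0.375000), gamma' = (1.083333, 0.000000); Gamma_xxx = -0.020449, Gamma_xxy = -0.008171, Gamma_xyy = -0.552593, Gamma_yxx = -0.457100, Gamma_yxy = -0.182636, Gamma_yyy = -1.362775
  tau = 1.000000: gamma = (0.333333, -0.375000), gamma' = (1.166667, 0.000000); Gamma_xxx = -0.043563, Gamma_xxy = -0.014780, Gamma_xyy = -0.636254, Gamma_yxx = -0.484293, Gamma_yxy = -0.164314, Gamma_yyy = -1.392393
step 0: V^x = -2.0000, V^y = -0.8750
step 1: k1 = (0.081350, -0.457048), k2 = (0.085470, -0.547110), k3 = (0.085699, -0.548576), k4 = (0.084640, -0.645610); V <- V + (h/6)(k1 + 2k2 + 2k3 + k4): V^x = -1.9788, V^y = -1.0123
step 2: k1 = (0.084650, -0.645687), k2 = (0.077037, -0.750621), k3 = (0.077295, -0.753134), k4 = (0.061427, -0.867454); V <- V + (h/6)(k1 + 2k2 + 2k3 + k4): V^x = -1.9599, V^y = -1.2006
step 3: k1 = (0.061437, -0.867592), k2 = (0.035366, -0.992134), k3 = (0.035516, -0.996363), k4 = (-0.003252, -1.132701); V <- V + (h/6)(k1 + 2k2 + 2k3 + k4): V^x = -1.9515, V^y = -1.4497
step 4: k1 = (-0.003252, -1.132932), k2 = (-0.057327, -1.281432), k3 = (-0.057641, -1.288452), k4 = (-0.130469, -1.450429); V <- V + (h/6)(k1 + 2k2 + 2k3 + k4): V^x = -1.9667, V^y = -1.7715


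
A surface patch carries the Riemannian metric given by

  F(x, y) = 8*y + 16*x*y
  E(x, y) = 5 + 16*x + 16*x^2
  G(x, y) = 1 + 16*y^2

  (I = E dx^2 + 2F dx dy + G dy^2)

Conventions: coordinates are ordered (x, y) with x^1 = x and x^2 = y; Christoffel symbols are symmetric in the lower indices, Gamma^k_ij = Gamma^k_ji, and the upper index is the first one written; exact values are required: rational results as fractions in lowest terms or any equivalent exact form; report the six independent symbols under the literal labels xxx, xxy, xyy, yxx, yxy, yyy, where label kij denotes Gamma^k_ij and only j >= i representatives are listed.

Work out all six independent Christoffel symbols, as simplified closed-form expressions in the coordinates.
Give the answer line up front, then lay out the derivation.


Answer: Gamma_xxx = (16*x + 8)/(16*x^2 + 16*x + 16*y^2 + 5), Gamma_xxy = 0, Gamma_xyy = (16*x + 8)/(16*x^2 + 16*x + 16*y^2 + 5), Gamma_yxx = 16*y/(16*x^2 + 16*x + 16*y^2 + 5), Gamma_yxy = 0, Gamma_yyy = 16*y/(16*x^2 + 16*x + 16*y^2 + 5)

E = 5 + 16*x + 16*x^2; F = 8*y + 16*x*y; G = 1 + 16*y^2
Gamma^k_ij = (1/2) g^{kl} (d_i g_jl + d_j g_il - d_l g_ij), with g^inv = (1/(EG-F^2)) [[G, -F], [-F, E]]
first partials: E_x = 16 + 32*x, E_y = 0, F_x = 16*y, F_y = 8 + 16*x, G_x = 0, G_y = 32*y
D = EG - F^2 = 5 + 16*x + 16*y^2 + 16*x^2
expanded: Gamma^x_xx = (G E_x - 2F F_x + F E_y)/(2D), Gamma^x_xy = (G E_y - F G_x)/(2D), Gamma^x_yy = (2G F_y - G G_x - F G_y)/(2D), Gamma^y_xx = (2E F_x - E E_y - F E_x)/(2D), Gamma^y_xy = (E G_x - F E_y)/(2D), Gamma^y_yy = (E G_y - 2F F_y + F G_x)/(2D); substitute and cancel common factors


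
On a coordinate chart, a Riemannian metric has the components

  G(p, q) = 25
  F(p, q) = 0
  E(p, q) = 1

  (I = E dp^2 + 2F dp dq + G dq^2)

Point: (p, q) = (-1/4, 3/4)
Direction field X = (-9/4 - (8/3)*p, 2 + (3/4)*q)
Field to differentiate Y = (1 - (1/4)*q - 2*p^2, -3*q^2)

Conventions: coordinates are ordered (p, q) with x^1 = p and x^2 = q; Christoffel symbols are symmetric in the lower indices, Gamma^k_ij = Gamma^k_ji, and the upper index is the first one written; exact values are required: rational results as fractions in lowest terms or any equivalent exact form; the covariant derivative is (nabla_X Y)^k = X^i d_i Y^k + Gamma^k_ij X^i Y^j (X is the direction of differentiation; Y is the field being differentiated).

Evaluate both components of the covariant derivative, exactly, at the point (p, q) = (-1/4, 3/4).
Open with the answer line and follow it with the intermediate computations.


Answer: (nabla_X Y)^p = -427/192, (nabla_X Y)^q = -369/32

E = 1, F = 0, G = 25 at the point
E_p = 0, E_q = 0, F_p = 0, F_q = 0, G_p = 0, G_q = 0
EG - F^2 = 25;  g^inv = (1/25) * [[25, 0], [0, 1]]
first-kind symbols [ij,l] = (1/2)(d_i g_jl + d_j g_il - d_l g_ij): [pp,p] = E_p/2 = 0, [pp,q] = F_p - E_q/2 = 0, [pq,p] = E_q/2 = 0, [pq,q] = G_p/2 = 0, [qq,p] = F_q - G_p/2 = 0, [qq,q] = G_q/2 = 0
Gamma^p_ij = (G*[ij,p] - F*[ij,q])/(EG - F^2), Gamma^q_ij = (E*[ij,q] - F*[ij,p])/(EG - F^2)
Gamma_ppp = 0, Gamma_ppq = 0, Gamma_pqq = 0, Gamma_qpp = 0, Gamma_qpq = 0, Gamma_qqq = 0
X = (-19/12, 41/16), Y = (11/16, -27/16) at the point


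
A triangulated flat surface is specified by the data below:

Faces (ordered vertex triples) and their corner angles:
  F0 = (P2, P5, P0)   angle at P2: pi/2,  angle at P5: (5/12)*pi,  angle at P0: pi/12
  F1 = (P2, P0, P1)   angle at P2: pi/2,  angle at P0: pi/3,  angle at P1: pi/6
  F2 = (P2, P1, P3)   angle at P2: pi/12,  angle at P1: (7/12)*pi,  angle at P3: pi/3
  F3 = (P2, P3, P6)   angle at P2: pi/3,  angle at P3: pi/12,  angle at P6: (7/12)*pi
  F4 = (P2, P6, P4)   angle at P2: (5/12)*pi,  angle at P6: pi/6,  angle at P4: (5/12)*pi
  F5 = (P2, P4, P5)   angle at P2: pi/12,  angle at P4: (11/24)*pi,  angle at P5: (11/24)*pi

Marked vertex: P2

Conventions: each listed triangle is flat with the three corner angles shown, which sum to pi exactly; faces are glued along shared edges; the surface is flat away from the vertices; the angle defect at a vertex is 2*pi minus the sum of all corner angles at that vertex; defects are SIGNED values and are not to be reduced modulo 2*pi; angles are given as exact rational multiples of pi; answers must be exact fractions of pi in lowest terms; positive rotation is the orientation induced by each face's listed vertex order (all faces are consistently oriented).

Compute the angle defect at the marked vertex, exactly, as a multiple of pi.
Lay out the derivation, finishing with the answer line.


Sum of corner angles at P2: (23/12)*pi
defect = 2*pi - (23/12)*pi

Answer: defect(P2) = pi/12


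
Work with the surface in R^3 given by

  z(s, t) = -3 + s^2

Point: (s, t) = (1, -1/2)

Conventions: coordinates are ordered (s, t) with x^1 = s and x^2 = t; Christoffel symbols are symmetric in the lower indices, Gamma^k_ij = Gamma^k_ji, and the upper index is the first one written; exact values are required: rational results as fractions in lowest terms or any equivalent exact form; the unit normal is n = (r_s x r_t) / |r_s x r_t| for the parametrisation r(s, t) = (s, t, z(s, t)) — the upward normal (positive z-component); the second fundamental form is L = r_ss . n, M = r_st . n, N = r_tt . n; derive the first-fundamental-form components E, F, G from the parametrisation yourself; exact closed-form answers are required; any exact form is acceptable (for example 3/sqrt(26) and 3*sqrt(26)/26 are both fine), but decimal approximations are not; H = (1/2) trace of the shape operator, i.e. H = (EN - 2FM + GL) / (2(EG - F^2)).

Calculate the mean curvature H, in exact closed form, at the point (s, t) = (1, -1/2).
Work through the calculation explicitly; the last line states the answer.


z_s = 2, z_t = 0, z_ss = 2, z_st = 0, z_tt = 0
E = 5, F = 0, G = 1; answer radicand W^2 = 5
unnormalised second-form numerators: l = 2, m = 0, n = 0; L = l/sqrt(5), and similarly M = m/sqrt(W^2), N = n/sqrt(W^2)
H = (E*n - 2*F*m + G*l) / (2*(EG - F^2)*sqrt(W^2)); E*n - 2*F*m + G*l = 2, EG - F^2 = 5, so H = (1/5)/sqrt(5)

Answer: H = sqrt(5)/25


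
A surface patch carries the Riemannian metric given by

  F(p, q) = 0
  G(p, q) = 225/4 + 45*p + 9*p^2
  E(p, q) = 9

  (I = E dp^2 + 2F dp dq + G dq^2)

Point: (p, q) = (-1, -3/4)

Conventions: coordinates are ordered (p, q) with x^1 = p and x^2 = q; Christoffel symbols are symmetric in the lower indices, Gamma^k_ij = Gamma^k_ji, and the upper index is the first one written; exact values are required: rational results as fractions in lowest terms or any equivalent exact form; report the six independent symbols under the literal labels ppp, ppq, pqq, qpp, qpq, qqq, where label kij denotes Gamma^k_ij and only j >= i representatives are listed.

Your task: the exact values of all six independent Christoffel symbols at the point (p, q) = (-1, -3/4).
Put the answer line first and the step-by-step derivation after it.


Answer: Gamma_ppp = 0, Gamma_ppq = 0, Gamma_pqq = -3/2, Gamma_qpp = 0, Gamma_qpq = 2/3, Gamma_qqq = 0

E = 9, F = 0, G = 81/4 at the point
E_p = 0, E_q = 0, F_p = 0, F_q = 0, G_p = 27, G_q = 0
EG - F^2 = 729/4;  g^inv = (4/729) * [[81/4, 0], [0, 9]]
first-kind symbols [ij,l] = (1/2)(d_i g_jl + d_j g_il - d_l g_ij): [pp,p] = E_p/2 = 0, [pp,q] = F_p - E_q/2 = 0, [pq,p] = E_q/2 = 0, [pq,q] = G_p/2 = 27/2, [qq,p] = F_q - G_p/2 = -27/2, [qq,q] = G_q/2 = 0
Gamma^p_ij = (G*[ij,p] - F*[ij,q])/(EG - F^2), Gamma^q_ij = (E*[ij,q] - F*[ij,p])/(EG - F^2)
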